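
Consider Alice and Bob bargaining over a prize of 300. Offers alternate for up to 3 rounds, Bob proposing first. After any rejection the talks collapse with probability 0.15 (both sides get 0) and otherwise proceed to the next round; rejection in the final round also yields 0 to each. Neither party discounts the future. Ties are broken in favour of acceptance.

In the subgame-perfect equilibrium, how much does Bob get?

261.75

Round 3 (Bob proposes): Alice will accept anything ≥ 0, so Bob offers 0 and keeps 300.
Round 2 (Alice proposes): rejecting gives Bob an expected 0.85 × 300 = 255, so Alice offers 255, keeping 45.
Round 1 (Bob proposes): rejecting gives Alice an expected 0.85 × 45 = 38.25, so Bob offers 38.25, keeping 261.75.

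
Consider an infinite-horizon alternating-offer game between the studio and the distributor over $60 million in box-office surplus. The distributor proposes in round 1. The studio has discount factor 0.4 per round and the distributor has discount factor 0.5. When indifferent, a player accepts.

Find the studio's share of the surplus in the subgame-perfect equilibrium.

15

When the distributor proposes, the studio accepts any offer worth at least 0.4 times what the studio would get by proposing next round; and vice versa.
This gives x = 60 − 0.4y and y = 60 − 0.5x, where x and y are each side's share when it proposes.
Hence (1 − 0.4·0.5)x = 60(1 − 0.4), i.e. 0.8·x = 36.
x = 45; the studio's share is 60 − x = 15.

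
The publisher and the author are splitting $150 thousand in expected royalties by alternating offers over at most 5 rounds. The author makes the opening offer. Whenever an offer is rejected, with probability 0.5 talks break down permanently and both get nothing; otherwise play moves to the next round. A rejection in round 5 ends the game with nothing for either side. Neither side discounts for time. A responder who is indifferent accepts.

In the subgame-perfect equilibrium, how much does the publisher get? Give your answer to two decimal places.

Round 5 (the author proposes): the publisher will accept anything ≥ 0, so the author offers 0 and keeps 150.
Round 4 (the publisher proposes): rejecting gives the author an expected 0.5 × 150 = 75. The publisher offers 75 and keeps 150 − 75 = 75.
Round 3 (the author proposes): rejecting gives the publisher an expected 0.5 × 75 = 37.5; the author offers that and keeps 112.5.
Round 2 (the publisher proposes): rejecting gives the author an expected 0.5 × 112.5 = 56.25, so the publisher offers 56.25, keeping 93.75.
Round 1 (the author proposes): rejecting gives the publisher an expected 0.5 × 93.75 = 46.875, so the author offers 46.875, keeping 103.125.

46.88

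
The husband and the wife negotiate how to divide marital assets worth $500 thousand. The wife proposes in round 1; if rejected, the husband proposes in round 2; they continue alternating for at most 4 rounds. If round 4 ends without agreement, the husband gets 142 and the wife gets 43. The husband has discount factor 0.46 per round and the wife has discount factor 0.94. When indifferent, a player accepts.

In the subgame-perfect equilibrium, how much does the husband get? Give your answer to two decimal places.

Round 4 (the husband proposes): the wife gets 43 if talks fail, so the husband offers 43 and keeps 457.
Round 3 (the wife proposes): the husband can get 457 next round, worth 0.46 × 457 = 210.22 now. The wife offers 210.22 and keeps 500 − 210.22 = 289.78.
Round 2 (the husband proposes): the wife can get 289.78 next round, worth 0.94 × 289.78 = 272.3932 now. The husband offers 272.3932 and keeps 500 − 272.3932 = 227.6068.
Round 1 (the wife proposes): the husband can get 227.6068 next round, worth 0.46 × 227.6068 = 104.699128 now; the wife offers that and keeps 395.300872.

104.70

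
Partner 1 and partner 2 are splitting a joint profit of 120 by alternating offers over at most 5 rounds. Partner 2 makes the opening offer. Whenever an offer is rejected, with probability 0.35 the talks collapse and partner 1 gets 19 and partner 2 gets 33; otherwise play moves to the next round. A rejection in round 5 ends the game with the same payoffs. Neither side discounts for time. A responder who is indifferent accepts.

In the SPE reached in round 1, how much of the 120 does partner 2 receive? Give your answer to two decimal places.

By backward induction:
Round 5 (partner 2 proposes): partner 1 gets 19 if talks fail, so partner 2 offers 19 and keeps 101.
Round 4 (partner 1 proposes): rejecting gives partner 2 an expected 0.65 × 101 + 0.35 × 33 = 77.2, so partner 1 offers 77.2, keeping 42.8.
Round 3 (partner 2 proposes): rejecting gives partner 1 an expected 0.65 × 42.8 + 0.35 × 19 = 34.47; partner 2 offers that and keeps 85.53.
Round 2 (partner 1 proposes): rejecting gives partner 2 an expected 0.65 × 85.53 + 0.35 × 33 = 67.1445. Partner 1 offers 67.1445 and keeps 120 − 67.1445 = 52.8555.
Round 1 (partner 2 proposes): rejecting gives partner 1 an expected 0.65 × 52.8555 + 0.35 × 19 = 41.006075. Partner 2 offers 41.006075 and keeps 120 − 41.006075 = 78.993925.

78.99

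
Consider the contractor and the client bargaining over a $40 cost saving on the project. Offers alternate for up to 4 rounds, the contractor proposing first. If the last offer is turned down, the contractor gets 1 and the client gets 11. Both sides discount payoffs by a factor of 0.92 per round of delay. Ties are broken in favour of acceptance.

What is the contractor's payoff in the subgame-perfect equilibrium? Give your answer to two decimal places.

6.69

Round 4 (the client proposes): the contractor gets 1 if talks fail, so the client offers 1 and keeps 39.
Round 3 (the contractor proposes): the client can get 39 next round, worth 0.92 × 39 = 35.88 now, so the contractor offers 35.88, keeping 4.12.
Round 2 (the client proposes): the contractor can get 4.12 next round, worth 0.92 × 4.12 = 3.7904 now. The client offers 3.7904 and keeps 40 − 3.7904 = 36.2096.
Round 1 (the contractor proposes): the client can get 36.2096 next round, worth 0.92 × 36.2096 = 33.312832 now, so the contractor offers 33.312832, keeping 6.687168.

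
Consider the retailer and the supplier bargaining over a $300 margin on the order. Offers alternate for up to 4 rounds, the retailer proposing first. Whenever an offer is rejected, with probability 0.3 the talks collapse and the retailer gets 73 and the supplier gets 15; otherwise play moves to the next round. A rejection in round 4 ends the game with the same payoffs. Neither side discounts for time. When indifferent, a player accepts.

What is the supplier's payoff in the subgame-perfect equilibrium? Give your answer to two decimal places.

Round 4 (the supplier proposes): the retailer gets 73 if talks fail, so the supplier offers 73 and keeps 227.
Round 3 (the retailer proposes): rejecting gives the supplier an expected 0.7 × 227 + 0.3 × 15 = 163.4. The retailer offers 163.4 and keeps 300 − 163.4 = 136.6.
Round 2 (the supplier proposes): rejecting gives the retailer an expected 0.7 × 136.6 + 0.3 × 73 = 117.52. The supplier offers 117.52 and keeps 300 − 117.52 = 182.48.
Round 1 (the retailer proposes): rejecting gives the supplier an expected 0.7 × 182.48 + 0.3 × 15 = 132.236; the retailer offers that and keeps 167.764.

132.24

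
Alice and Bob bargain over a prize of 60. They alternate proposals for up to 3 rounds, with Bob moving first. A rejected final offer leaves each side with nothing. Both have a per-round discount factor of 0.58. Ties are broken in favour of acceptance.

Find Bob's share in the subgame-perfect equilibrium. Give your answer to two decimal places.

Round 3 (Bob proposes): rejection yields 0 for Alice; Bob offers 0 and keeps 60.
Round 2 (Alice proposes): Bob can get 60 next round, worth 0.58 × 60 = 34.8 now, so Alice offers 34.8, keeping 25.2.
Round 1 (Bob proposes): Alice can get 25.2 next round, worth 0.58 × 25.2 = 14.616 now. Bob offers 14.616 and keeps 60 − 14.616 = 45.384.

45.38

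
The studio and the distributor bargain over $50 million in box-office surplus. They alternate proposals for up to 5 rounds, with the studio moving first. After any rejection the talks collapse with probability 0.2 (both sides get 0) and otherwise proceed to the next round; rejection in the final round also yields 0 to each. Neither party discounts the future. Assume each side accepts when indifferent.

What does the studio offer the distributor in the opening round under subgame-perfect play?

13.12

Round 5 (the studio proposes): rejection yields 0 for the distributor; the studio offers 0 and keeps 50.
Round 4 (the distributor proposes): rejecting gives the studio an expected 0.8 × 50 = 40. The distributor offers 40 and keeps 50 − 40 = 10.
Round 3 (the studio proposes): rejecting gives the distributor an expected 0.8 × 10 = 8. The studio offers 8 and keeps 50 − 8 = 42.
Round 2 (the distributor proposes): rejecting gives the studio an expected 0.8 × 42 = 33.6, so the distributor offers 33.6, keeping 16.4.
Round 1 (the studio proposes): rejecting gives the distributor an expected 0.8 × 16.4 = 13.12, so the studio offers 13.12, keeping 36.88.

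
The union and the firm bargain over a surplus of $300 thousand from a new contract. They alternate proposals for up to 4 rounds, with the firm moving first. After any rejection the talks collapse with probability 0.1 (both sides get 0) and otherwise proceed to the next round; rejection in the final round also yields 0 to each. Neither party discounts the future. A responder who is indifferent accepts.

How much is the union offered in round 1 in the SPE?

245.7

Round 4 (the union proposes): the firm will accept anything ≥ 0, so the union offers 0 and keeps 300.
Round 3 (the firm proposes): rejecting gives the union an expected 0.9 × 300 = 270; the firm offers that and keeps 30.
Round 2 (the union proposes): rejecting gives the firm an expected 0.9 × 30 = 27, so the union offers 27, keeping 273.
Round 1 (the firm proposes): rejecting gives the union an expected 0.9 × 273 = 245.7, so the firm offers 245.7, keeping 54.3.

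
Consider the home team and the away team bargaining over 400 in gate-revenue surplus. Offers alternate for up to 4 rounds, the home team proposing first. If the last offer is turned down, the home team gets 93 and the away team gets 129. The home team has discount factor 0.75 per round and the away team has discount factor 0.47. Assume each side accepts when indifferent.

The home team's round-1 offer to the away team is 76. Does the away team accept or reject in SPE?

Reject

Round 4 (the away team proposes): the home team gets 93 if talks fail, so the away team offers 93 and keeps 307.
Round 3 (the home team proposes): the away team can get 307 next round, worth 0.47 × 307 = 144.29 now. The home team offers 144.29 and keeps 400 − 144.29 = 255.71.
Round 2 (the away team proposes): the home team can get 255.71 next round, worth 0.75 × 255.71 = 191.7825 now; the away team offers that and keeps 208.2175.
So by rejecting in round 1, the away team gets 208.2175 next round, worth 0.47 × 208.2175 = 97.862225 now.
Offer 76 < 97.862225, so the away team rejects.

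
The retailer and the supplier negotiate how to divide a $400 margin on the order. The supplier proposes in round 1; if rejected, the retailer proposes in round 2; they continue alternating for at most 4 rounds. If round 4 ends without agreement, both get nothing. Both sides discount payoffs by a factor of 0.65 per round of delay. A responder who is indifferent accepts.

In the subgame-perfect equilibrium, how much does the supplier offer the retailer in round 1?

200.85

Round 4 (the retailer proposes): rejection yields 0 for the supplier; the retailer offers 0 and keeps 400.
Round 3 (the supplier proposes): the retailer can get 400 next round, worth 0.65 × 400 = 260 now. The supplier offers 260 and keeps 400 − 260 = 140.
Round 2 (the retailer proposes): the supplier can get 140 next round, worth 0.65 × 140 = 91 now. The retailer offers 91 and keeps 400 − 91 = 309.
Round 1 (the supplier proposes): the retailer can get 309 next round, worth 0.65 × 309 = 200.85 now, so the supplier offers 200.85, keeping 199.15.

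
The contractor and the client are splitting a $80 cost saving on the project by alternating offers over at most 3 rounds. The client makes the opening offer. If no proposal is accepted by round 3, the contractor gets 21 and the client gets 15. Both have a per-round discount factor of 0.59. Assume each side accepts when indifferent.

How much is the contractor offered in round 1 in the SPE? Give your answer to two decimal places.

26.66

Round 3 (the client proposes): the contractor gets 21 if talks fail, so the client offers 21 and keeps 59.
Round 2 (the contractor proposes): the client can get 59 next round, worth 0.59 × 59 = 34.81 now. The contractor offers 34.81 and keeps 80 − 34.81 = 45.19.
Round 1 (the client proposes): the contractor can get 45.19 next round, worth 0.59 × 45.19 = 26.6621 now; the client offers that and keeps 53.3379.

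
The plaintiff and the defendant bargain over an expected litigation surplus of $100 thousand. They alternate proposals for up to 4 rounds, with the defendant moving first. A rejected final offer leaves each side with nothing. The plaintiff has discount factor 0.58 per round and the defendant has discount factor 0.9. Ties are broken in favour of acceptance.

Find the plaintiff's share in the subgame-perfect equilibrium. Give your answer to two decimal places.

Round 4 (the plaintiff proposes): rejection yields 0 for the defendant; the plaintiff offers 0 and keeps 100.
Round 3 (the defendant proposes): the plaintiff can get 100 next round, worth 0.58 × 100 = 58 now. The defendant offers 58 and keeps 100 − 58 = 42.
Round 2 (the plaintiff proposes): the defendant can get 42 next round, worth 0.9 × 42 = 37.8 now; the plaintiff offers that and keeps 62.2.
Round 1 (the defendant proposes): the plaintiff can get 62.2 next round, worth 0.58 × 62.2 = 36.076 now, so the defendant offers 36.076, keeping 63.924.

36.08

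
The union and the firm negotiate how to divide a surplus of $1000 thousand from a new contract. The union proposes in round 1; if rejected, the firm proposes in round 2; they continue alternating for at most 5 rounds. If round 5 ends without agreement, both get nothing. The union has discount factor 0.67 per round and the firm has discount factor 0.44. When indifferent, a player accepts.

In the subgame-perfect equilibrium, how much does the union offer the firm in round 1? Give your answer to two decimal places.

188.00

By backward induction:
Round 5 (the union proposes): the firm will accept anything ≥ 0, so the union offers 0 and keeps 1000.
Round 4 (the firm proposes): the union can get 1000 next round, worth 0.67 × 1000 = 670 now; the firm offers that and keeps 330.
Round 3 (the union proposes): the firm can get 330 next round, worth 0.44 × 330 = 145.2 now; the union offers that and keeps 854.8.
Round 2 (the firm proposes): the union can get 854.8 next round, worth 0.67 × 854.8 = 572.716 now. The firm offers 572.716 and keeps 1000 − 572.716 = 427.284.
Round 1 (the union proposes): the firm can get 427.284 next round, worth 0.44 × 427.284 = 188.00496 now; the union offers that and keeps 811.99504.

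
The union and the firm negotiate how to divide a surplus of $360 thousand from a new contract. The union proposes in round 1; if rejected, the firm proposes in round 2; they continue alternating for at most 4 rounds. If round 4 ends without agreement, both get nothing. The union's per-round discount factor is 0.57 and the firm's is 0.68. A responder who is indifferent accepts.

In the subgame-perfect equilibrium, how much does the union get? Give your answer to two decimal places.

Round 4 (the firm proposes): the union will accept anything ≥ 0, so the firm offers 0 and keeps 360.
Round 3 (the union proposes): the firm can get 360 next round, worth 0.68 × 360 = 244.8 now. The union offers 244.8 and keeps 360 − 244.8 = 115.2.
Round 2 (the firm proposes): the union can get 115.2 next round, worth 0.57 × 115.2 = 65.664 now, so the firm offers 65.664, keeping 294.336.
Round 1 (the union proposes): the firm can get 294.336 next round, worth 0.68 × 294.336 = 200.14848 now. The union offers 200.14848 and keeps 360 − 200.14848 = 159.85152.

159.85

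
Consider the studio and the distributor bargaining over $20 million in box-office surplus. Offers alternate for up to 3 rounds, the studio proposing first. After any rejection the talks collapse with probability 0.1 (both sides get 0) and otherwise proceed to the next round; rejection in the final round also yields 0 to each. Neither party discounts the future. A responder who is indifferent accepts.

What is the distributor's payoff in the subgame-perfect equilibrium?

1.8

By backward induction:
Round 3 (the studio proposes): the distributor will accept anything ≥ 0, so the studio offers 0 and keeps 20.
Round 2 (the distributor proposes): rejecting gives the studio an expected 0.9 × 20 = 18, so the distributor offers 18, keeping 2.
Round 1 (the studio proposes): rejecting gives the distributor an expected 0.9 × 2 = 1.8, so the studio offers 1.8, keeping 18.2.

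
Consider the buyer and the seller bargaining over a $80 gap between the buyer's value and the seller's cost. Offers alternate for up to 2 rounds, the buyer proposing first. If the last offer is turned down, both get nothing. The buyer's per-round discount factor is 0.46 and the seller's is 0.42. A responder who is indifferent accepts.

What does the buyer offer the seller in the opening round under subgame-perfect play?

By backward induction:
Round 2 (the seller proposes): rejection yields 0 for the buyer; the seller offers 0 and keeps 80.
Round 1 (the buyer proposes): the seller can get 80 next round, worth 0.42 × 80 = 33.6 now; the buyer offers that and keeps 46.4.

33.6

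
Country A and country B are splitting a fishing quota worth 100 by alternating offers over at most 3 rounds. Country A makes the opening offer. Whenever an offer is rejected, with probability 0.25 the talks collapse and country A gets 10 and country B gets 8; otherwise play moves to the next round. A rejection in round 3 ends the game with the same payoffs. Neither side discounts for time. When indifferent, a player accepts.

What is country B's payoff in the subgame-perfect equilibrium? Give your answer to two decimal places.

23.38

Round 3 (country A proposes): country B gets 8 if talks fail, so country A offers 8 and keeps 92.
Round 2 (country B proposes): rejecting gives country A an expected 0.75 × 92 + 0.25 × 10 = 71.5; country B offers that and keeps 28.5.
Round 1 (country A proposes): rejecting gives country B an expected 0.75 × 28.5 + 0.25 × 8 = 23.375. Country A offers 23.375 and keeps 100 − 23.375 = 76.625.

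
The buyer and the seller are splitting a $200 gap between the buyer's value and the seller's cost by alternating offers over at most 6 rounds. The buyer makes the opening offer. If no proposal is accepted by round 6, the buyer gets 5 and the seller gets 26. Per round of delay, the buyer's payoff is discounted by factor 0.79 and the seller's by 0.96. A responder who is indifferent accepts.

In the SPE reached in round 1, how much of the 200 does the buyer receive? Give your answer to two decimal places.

Round 6 (the seller proposes): the buyer gets 5 if talks fail, so the seller offers 5 and keeps 195.
Round 5 (the buyer proposes): the seller can get 195 next round, worth 0.96 × 195 = 187.2 now, so the buyer offers 187.2, keeping 12.8.
Round 4 (the seller proposes): the buyer can get 12.8 next round, worth 0.79 × 12.8 = 10.112 now; the seller offers that and keeps 189.888.
Round 3 (the buyer proposes): the seller can get 189.888 next round, worth 0.96 × 189.888 = 182.29248 now. The buyer offers 182.29248 and keeps 200 − 182.29248 = 17.70752.
Round 2 (the seller proposes): the buyer can get 17.70752 next round, worth 0.79 × 17.70752 = 13.9889408 now. The seller offers 13.9889408 and keeps 200 − 13.9889408 = 186.0110592.
Round 1 (the buyer proposes): the seller can get 186.0110592 next round, worth 0.96 × 186.0110592 = 178.570616832 now, so the buyer offers 178.570616832, keeping 21.429383168.

21.43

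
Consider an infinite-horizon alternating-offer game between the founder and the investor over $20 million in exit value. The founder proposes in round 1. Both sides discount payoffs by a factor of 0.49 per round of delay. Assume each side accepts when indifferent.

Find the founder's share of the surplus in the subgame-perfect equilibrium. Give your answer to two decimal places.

13.42

When the founder proposes, the investor accepts any offer worth at least 0.49 times what the investor would get by proposing next round; and vice versa.
This gives x = 20 − 0.49y and y = 20 − 0.49x, where x and y are each side's share when it proposes.
Hence (1 − 0.49·0.49)x = 20(1 − 0.49), i.e. 0.7599·x = 10.2.
x ≈ 13.4228; the investor's share is 20 − x ≈ 6.5772.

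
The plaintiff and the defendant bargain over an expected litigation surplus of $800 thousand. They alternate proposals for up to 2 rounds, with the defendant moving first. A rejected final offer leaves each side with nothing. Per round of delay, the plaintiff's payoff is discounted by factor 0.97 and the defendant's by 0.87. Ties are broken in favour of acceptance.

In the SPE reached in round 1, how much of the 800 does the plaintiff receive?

776

Round 2 (the plaintiff proposes): rejection yields 0 for the defendant; the plaintiff offers 0 and keeps 800.
Round 1 (the defendant proposes): the plaintiff can get 800 next round, worth 0.97 × 800 = 776 now. The defendant offers 776 and keeps 800 − 776 = 24.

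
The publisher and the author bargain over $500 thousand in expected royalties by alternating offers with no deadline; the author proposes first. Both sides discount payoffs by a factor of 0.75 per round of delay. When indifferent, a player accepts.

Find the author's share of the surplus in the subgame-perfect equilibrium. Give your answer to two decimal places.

285.71

In a stationary SPE each proposer offers the other exactly their discounted continuation value.
If the author keeps x when proposing and the publisher keeps y when proposing, then x = 500 − 0.75y and y = 500 − 0.75x.
Solving: x = 500(1 − 0.75) / (1 − 0.75·0.75) = 125 / 0.4375 ≈ 285.7143.
The publisher gets 500 − 285.7143 ≈ 214.2857.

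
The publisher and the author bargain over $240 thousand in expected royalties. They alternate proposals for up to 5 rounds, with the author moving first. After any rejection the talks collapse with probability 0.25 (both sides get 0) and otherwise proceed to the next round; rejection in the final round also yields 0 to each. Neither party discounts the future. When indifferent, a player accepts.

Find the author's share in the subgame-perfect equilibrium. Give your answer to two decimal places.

Round 5 (the author proposes): the publisher will accept anything ≥ 0, so the author offers 0 and keeps 240.
Round 4 (the publisher proposes): rejecting gives the author an expected 0.75 × 240 = 180; the publisher offers that and keeps 60.
Round 3 (the author proposes): rejecting gives the publisher an expected 0.75 × 60 = 45, so the author offers 45, keeping 195.
Round 2 (the publisher proposes): rejecting gives the author an expected 0.75 × 195 = 146.25, so the publisher offers 146.25, keeping 93.75.
Round 1 (the author proposes): rejecting gives the publisher an expected 0.75 × 93.75 = 70.3125; the author offers that and keeps 169.6875.

169.69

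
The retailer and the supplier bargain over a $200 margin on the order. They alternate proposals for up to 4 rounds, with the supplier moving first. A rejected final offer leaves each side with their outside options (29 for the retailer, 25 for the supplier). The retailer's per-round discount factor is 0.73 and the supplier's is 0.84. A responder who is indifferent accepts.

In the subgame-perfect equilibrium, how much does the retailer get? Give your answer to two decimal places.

101.70

Work backward from the last round.
Round 4 (the retailer proposes): the supplier gets 25 if talks fail, so the retailer offers 25 and keeps 175.
Round 3 (the supplier proposes): the retailer can get 175 next round, worth 0.73 × 175 = 127.75 now; the supplier offers that and keeps 72.25.
Round 2 (the retailer proposes): the supplier can get 72.25 next round, worth 0.84 × 72.25 = 60.69 now; the retailer offers that and keeps 139.31.
Round 1 (the supplier proposes): the retailer can get 139.31 next round, worth 0.73 × 139.31 = 101.6963 now. The supplier offers 101.6963 and keeps 200 − 101.6963 = 98.3037.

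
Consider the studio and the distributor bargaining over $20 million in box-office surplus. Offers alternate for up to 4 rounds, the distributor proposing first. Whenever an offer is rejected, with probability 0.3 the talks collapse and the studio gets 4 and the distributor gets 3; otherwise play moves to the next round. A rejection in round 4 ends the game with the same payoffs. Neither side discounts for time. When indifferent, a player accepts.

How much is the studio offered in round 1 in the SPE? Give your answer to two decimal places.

11.19

Round 4 (the studio proposes): the distributor gets 3 if talks fail, so the studio offers 3 and keeps 17.
Round 3 (the distributor proposes): rejecting gives the studio an expected 0.7 × 17 + 0.3 × 4 = 13.1. The distributor offers 13.1 and keeps 20 − 13.1 = 6.9.
Round 2 (the studio proposes): rejecting gives the distributor an expected 0.7 × 6.9 + 0.3 × 3 = 5.73. The studio offers 5.73 and keeps 20 − 5.73 = 14.27.
Round 1 (the distributor proposes): rejecting gives the studio an expected 0.7 × 14.27 + 0.3 × 4 = 11.189. The distributor offers 11.189 and keeps 20 − 11.189 = 8.811.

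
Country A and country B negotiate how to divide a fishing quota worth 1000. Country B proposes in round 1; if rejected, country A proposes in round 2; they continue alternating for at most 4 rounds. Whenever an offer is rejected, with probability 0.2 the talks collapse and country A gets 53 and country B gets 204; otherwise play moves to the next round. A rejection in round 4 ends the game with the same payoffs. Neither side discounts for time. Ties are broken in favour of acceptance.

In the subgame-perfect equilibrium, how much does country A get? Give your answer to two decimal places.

552.30

By backward induction:
Round 4 (country A proposes): country B gets 204 if talks fail, so country A offers 204 and keeps 796.
Round 3 (country B proposes): rejecting gives country A an expected 0.8 × 796 + 0.2 × 53 = 647.4; country B offers that and keeps 352.6.
Round 2 (country A proposes): rejecting gives country B an expected 0.8 × 352.6 + 0.2 × 204 = 322.88, so country A offers 322.88, keeping 677.12.
Round 1 (country B proposes): rejecting gives country A an expected 0.8 × 677.12 + 0.2 × 53 = 552.296, so country B offers 552.296, keeping 447.704.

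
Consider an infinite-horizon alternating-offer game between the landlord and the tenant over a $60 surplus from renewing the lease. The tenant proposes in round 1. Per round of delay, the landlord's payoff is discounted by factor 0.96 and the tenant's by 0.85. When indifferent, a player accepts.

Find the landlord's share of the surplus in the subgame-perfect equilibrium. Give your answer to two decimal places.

In a stationary SPE each proposer offers the other exactly their discounted continuation value.
If the tenant keeps x when proposing and the landlord keeps y when proposing, then x = 60 − 0.96y and y = 60 − 0.85x.
Solving: x = 60(1 − 0.96) / (1 − 0.85·0.96) = 2.4 / 0.184 ≈ 13.0435.
The landlord gets 60 − 13.0435 ≈ 46.9565.

46.96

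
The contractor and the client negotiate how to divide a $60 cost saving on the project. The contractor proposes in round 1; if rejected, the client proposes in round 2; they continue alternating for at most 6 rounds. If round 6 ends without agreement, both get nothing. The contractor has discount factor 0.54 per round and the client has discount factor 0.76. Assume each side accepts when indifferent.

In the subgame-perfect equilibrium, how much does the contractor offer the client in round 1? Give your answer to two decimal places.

37.26

By backward induction:
Round 6 (the client proposes): the contractor will accept anything ≥ 0, so the client offers 0 and keeps 60.
Round 5 (the contractor proposes): the client can get 60 next round, worth 0.76 × 60 = 45.6 now, so the contractor offers 45.6, keeping 14.4.
Round 4 (the client proposes): the contractor can get 14.4 next round, worth 0.54 × 14.4 = 7.776 now, so the client offers 7.776, keeping 52.224.
Round 3 (the contractor proposes): the client can get 52.224 next round, worth 0.76 × 52.224 = 39.69024 now. The contractor offers 39.69024 and keeps 60 − 39.69024 = 20.30976.
Round 2 (the client proposes): the contractor can get 20.30976 next round, worth 0.54 × 20.30976 = 10.9672704 now, so the client offers 10.9672704, keeping 49.0327296.
Round 1 (the contractor proposes): the client can get 49.0327296 next round, worth 0.76 × 49.0327296 = 37.264874496 now, so the contractor offers 37.264874496, keeping 22.735125504.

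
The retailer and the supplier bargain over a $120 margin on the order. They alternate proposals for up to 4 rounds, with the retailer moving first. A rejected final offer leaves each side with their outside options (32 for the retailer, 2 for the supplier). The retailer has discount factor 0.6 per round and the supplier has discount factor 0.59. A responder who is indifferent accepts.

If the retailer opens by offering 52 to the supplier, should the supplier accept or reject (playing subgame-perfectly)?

Round 4 (the supplier proposes): the retailer gets 32 if talks fail, so the supplier offers 32 and keeps 88.
Round 3 (the retailer proposes): the supplier can get 88 next round, worth 0.59 × 88 = 51.92 now. The retailer offers 51.92 and keeps 120 − 51.92 = 68.08.
Round 2 (the supplier proposes): the retailer can get 68.08 next round, worth 0.6 × 68.08 = 40.848 now. The supplier offers 40.848 and keeps 120 − 40.848 = 79.152.
So by rejecting in round 1, the supplier gets 79.152 next round, worth 0.59 × 79.152 = 46.69968 now.
Offer 52 ≥ 46.69968, so the supplier accepts.

Accept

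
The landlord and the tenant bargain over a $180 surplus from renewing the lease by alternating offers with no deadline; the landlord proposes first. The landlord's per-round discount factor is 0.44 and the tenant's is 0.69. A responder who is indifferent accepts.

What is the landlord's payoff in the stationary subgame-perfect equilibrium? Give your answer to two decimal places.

When the landlord proposes, the tenant accepts any offer worth at least 0.69 times what the tenant would get by proposing next round; and vice versa.
This gives x = 180 − 0.69y and y = 180 − 0.44x, where x and y are each side's share when it proposes.
Hence (1 − 0.69·0.44)x = 180(1 − 0.69), i.e. 0.6964·x = 55.8.
x ≈ 80.1264; the tenant's share is 180 − x ≈ 99.8736.

80.13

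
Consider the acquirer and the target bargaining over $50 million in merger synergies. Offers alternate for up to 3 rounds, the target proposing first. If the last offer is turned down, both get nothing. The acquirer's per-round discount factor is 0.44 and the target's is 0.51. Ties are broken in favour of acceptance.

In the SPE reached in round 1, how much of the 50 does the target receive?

Round 3 (the target proposes): the acquirer will accept anything ≥ 0, so the target offers 0 and keeps 50.
Round 2 (the acquirer proposes): the target can get 50 next round, worth 0.51 × 50 = 25.5 now, so the acquirer offers 25.5, keeping 24.5.
Round 1 (the target proposes): the acquirer can get 24.5 next round, worth 0.44 × 24.5 = 10.78 now, so the target offers 10.78, keeping 39.22.

39.22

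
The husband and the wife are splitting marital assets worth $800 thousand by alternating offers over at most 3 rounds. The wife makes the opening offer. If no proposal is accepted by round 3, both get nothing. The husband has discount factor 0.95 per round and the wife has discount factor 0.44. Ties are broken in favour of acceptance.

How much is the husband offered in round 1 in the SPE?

425.6

Round 3 (the wife proposes): rejection yields 0 for the husband; the wife offers 0 and keeps 800.
Round 2 (the husband proposes): the wife can get 800 next round, worth 0.44 × 800 = 352 now, so the husband offers 352, keeping 448.
Round 1 (the wife proposes): the husband can get 448 next round, worth 0.95 × 448 = 425.6 now, so the wife offers 425.6, keeping 374.4.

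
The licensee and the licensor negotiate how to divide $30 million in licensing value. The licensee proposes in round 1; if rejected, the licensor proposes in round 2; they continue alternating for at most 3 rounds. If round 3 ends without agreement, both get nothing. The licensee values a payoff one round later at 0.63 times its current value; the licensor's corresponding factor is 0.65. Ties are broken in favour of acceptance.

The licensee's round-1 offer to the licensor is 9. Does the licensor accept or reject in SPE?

Accept

Round 3 (the licensee proposes): the licensor will accept anything ≥ 0, so the licensee offers 0 and keeps 30.
Round 2 (the licensor proposes): the licensee can get 30 next round, worth 0.63 × 30 = 18.9 now; the licensor offers that and keeps 11.1.
So by rejecting in round 1, the licensor gets 11.1 next round, worth 0.65 × 11.1 = 7.215 now.
Offer 9 ≥ 7.215, so the licensor accepts.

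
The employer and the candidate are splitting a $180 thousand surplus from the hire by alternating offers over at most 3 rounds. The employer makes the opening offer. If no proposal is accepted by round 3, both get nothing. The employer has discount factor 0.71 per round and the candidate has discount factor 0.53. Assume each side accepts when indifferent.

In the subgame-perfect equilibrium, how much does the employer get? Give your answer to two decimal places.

Round 3 (the employer proposes): rejection yields 0 for the candidate; the employer offers 0 and keeps 180.
Round 2 (the candidate proposes): the employer can get 180 next round, worth 0.71 × 180 = 127.8 now. The candidate offers 127.8 and keeps 180 − 127.8 = 52.2.
Round 1 (the employer proposes): the candidate can get 52.2 next round, worth 0.53 × 52.2 = 27.666 now; the employer offers that and keeps 152.334.

152.33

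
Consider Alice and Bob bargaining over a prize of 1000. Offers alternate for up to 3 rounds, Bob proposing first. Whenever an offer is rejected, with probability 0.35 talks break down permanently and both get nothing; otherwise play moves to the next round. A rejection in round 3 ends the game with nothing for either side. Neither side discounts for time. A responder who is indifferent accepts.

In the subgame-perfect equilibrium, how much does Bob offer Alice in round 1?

Round 3 (Bob proposes): Alice will accept anything ≥ 0, so Bob offers 0 and keeps 1000.
Round 2 (Alice proposes): rejecting gives Bob an expected 0.65 × 1000 = 650; Alice offers that and keeps 350.
Round 1 (Bob proposes): rejecting gives Alice an expected 0.65 × 350 = 227.5, so Bob offers 227.5, keeping 772.5.

227.5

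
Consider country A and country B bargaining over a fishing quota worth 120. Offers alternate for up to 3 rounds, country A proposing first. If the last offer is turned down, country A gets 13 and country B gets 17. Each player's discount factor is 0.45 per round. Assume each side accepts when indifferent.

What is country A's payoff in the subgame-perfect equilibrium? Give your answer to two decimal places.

86.86

Work backward from the last round.
Round 3 (country A proposes): country B gets 17 if talks fail, so country A offers 17 and keeps 103.
Round 2 (country B proposes): country A can get 103 next round, worth 0.45 × 103 = 46.35 now. Country B offers 46.35 and keeps 120 − 46.35 = 73.65.
Round 1 (country A proposes): country B can get 73.65 next round, worth 0.45 × 73.65 = 33.1425 now. Country A offers 33.1425 and keeps 120 − 33.1425 = 86.8575.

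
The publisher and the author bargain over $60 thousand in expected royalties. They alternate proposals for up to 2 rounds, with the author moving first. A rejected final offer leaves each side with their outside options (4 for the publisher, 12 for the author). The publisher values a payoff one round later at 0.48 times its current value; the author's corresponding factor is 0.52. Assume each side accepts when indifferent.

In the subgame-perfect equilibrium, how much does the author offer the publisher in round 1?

Round 2 (the publisher proposes): the author gets 12 if talks fail, so the publisher offers 12 and keeps 48.
Round 1 (the author proposes): the publisher can get 48 next round, worth 0.48 × 48 = 23.04 now, so the author offers 23.04, keeping 36.96.

23.04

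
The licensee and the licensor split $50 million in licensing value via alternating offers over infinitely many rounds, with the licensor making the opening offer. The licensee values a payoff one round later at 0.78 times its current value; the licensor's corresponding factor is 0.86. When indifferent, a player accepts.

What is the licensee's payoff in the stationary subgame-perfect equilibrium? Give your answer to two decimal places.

In a stationary SPE each proposer offers the other exactly their discounted continuation value.
If the licensor keeps x when proposing and the licensee keeps y when proposing, then x = 50 − 0.78y and y = 50 − 0.86x.
Solving: x = 50(1 − 0.78) / (1 − 0.86·0.78) = 11 / 0.3292 ≈ 33.4143.
The licensee gets 50 − 33.4143 ≈ 16.5857.

16.59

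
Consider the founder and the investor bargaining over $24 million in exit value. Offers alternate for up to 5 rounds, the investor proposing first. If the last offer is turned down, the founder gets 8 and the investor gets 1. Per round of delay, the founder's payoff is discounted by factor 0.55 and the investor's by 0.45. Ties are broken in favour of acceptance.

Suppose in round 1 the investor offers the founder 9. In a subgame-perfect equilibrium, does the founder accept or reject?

Reject

Round 5 (the investor proposes): the founder gets 8 if talks fail, so the investor offers 8 and keeps 16.
Round 4 (the founder proposes): the investor can get 16 next round, worth 0.45 × 16 = 7.2 now, so the founder offers 7.2, keeping 16.8.
Round 3 (the investor proposes): the founder can get 16.8 next round, worth 0.55 × 16.8 = 9.24 now. The investor offers 9.24 and keeps 24 − 9.24 = 14.76.
Round 2 (the founder proposes): the investor can get 14.76 next round, worth 0.45 × 14.76 = 6.642 now; the founder offers that and keeps 17.358.
So by rejecting in round 1, the founder gets 17.358 next round, worth 0.55 × 17.358 = 9.5469 now.
Offer 9 < 9.5469, so the founder rejects.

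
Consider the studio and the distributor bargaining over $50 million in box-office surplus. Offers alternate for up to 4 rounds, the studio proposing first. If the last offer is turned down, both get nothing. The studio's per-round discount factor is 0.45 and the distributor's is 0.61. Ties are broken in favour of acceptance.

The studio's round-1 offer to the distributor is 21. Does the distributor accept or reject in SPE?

Reject

Work out the distributor's continuation value if the offer is rejected.
Round 4 (the distributor proposes): rejection yields 0 for the studio; the distributor offers 0 and keeps 50.
Round 3 (the studio proposes): the distributor can get 50 next round, worth 0.61 × 50 = 30.5 now. The studio offers 30.5 and keeps 50 − 30.5 = 19.5.
Round 2 (the distributor proposes): the studio can get 19.5 next round, worth 0.45 × 19.5 = 8.775 now; the distributor offers that and keeps 41.225.
So by rejecting in round 1, the distributor gets 41.225 next round, worth 0.61 × 41.225 = 25.14725 now.
Offer 21 < 25.14725, so the distributor rejects.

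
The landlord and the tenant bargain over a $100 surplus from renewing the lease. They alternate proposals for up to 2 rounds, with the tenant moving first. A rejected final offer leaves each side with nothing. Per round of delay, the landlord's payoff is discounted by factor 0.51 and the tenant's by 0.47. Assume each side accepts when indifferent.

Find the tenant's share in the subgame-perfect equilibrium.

Work backward from the last round.
Round 2 (the landlord proposes): the tenant will accept anything ≥ 0, so the landlord offers 0 and keeps 100.
Round 1 (the tenant proposes): the landlord can get 100 next round, worth 0.51 × 100 = 51 now, so the tenant offers 51, keeping 49.

49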